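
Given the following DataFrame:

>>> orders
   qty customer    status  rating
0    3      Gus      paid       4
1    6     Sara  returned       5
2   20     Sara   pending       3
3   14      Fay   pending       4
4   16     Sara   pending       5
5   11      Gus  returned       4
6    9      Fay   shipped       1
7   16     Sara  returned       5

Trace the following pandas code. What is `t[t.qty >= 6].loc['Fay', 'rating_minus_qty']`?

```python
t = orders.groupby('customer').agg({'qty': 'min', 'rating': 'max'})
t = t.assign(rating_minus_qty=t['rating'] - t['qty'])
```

group by customer: min(qty), max(rating):
          qty  rating
customer             
Fay         9       4
Gus         3       4
Sara        6       5
add column rating_minus_qty = t['rating'] - t['qty']:
          qty  rating  rating_minus_qty
customer                               
Fay         9       4                -5
Gus         3       4                 1
Sara        6       5                -1
filter rows where qty >= 6:
          qty  rating  rating_minus_qty
customer                               
Fay         9       4                -5
Sara        6       5                -1

-5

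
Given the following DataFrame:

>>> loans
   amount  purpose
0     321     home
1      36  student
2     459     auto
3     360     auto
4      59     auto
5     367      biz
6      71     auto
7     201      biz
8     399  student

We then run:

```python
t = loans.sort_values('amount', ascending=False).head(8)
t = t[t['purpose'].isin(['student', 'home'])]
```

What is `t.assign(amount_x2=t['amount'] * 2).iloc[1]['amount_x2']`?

sort by amount descending:
   amount  purpose
2     459     auto
8     399  student
5     367      biz
3     360     auto
0     321     home
7     201      biz
6      71     auto
4      59     auto
1      36  student
take first 8 rows:
   amount  purpose
2     459     auto
8     399  student
5     367      biz
3     360     auto
0     321     home
7     201      biz
6      71     auto
4      59     auto
filter rows where purpose in ['student', 'home']:
   amount  purpose
8     399  student
0     321     home
add column amount_x2 = t['amount'] * 2:
   amount  purpose  amount_x2
8     399  student        798
0     321     home        642

642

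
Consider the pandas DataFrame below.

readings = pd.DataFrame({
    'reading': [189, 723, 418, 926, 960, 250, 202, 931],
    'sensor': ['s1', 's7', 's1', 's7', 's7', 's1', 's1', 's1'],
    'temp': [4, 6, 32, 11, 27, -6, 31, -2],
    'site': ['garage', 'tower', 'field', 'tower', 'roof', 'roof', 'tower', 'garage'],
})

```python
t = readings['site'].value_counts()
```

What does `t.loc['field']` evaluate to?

value_counts of site:
site
tower     3
garage    2
roof      2
field     1
Name: count, dtype: int64
Reading off the value at index 'field', we get 1.

1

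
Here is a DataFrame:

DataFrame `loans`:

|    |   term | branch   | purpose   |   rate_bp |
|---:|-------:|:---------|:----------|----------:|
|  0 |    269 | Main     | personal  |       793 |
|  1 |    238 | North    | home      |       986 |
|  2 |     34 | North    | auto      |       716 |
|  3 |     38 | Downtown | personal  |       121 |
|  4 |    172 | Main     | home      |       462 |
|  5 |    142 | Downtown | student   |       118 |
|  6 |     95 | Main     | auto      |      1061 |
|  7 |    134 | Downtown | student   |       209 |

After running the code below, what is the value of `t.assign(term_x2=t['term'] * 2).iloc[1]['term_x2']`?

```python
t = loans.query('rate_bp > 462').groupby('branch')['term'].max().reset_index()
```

476

filter rows where rate_bp > 462:
   term branch   purpose  rate_bp
0   269   Main  personal      793
1   238  North      home      986
2    34  North      auto      716
6    95   Main      auto     1061
group by branch, max of term:
branch
Main     269
North    238
Name: term, dtype: int64
reset_index():
  branch  term
0   Main   269
1  North   238
add column term_x2 = t['term'] * 2:
  branch  term  term_x2
0   Main   269      538
1  North   238      476
Then the value at position 1, column 'term_x2': 476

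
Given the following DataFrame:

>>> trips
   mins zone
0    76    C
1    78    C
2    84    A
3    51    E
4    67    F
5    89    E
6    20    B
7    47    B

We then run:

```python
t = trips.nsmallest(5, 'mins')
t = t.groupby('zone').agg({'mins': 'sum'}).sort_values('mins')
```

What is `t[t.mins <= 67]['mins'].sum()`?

185

take 5 rows with smallest mins:
   mins zone
6    20    B
7    47    B
3    51    E
4    67    F
0    76    C
group by zone, sum of mins:
      mins
zone      
B       67
C       76
E       51
F       67
sort by mins:
      mins
zone      
E       51
B       67
F       67
C       76
filter rows where mins <= 67:
      mins
zone      
E       51
B       67
F       67
Then the sum of column 'mins': 185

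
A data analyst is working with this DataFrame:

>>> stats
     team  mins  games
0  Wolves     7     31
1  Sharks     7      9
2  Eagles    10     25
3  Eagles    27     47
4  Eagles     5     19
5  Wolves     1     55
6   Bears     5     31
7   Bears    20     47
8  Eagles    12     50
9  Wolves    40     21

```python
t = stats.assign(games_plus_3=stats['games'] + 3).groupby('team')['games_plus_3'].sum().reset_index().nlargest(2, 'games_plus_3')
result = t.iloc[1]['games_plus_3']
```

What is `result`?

add column games_plus_3 = stats['games'] + 3:
     team  mins  games  games_plus_3
0  Wolves     7     31            34
1  Sharks     7      9            12
2  Eagles    10     25            28
3  Eagles    27     47            50
4  Eagles     5     19            22
5  Wolves     1     55            58
6   Bears     5     31            34
7   Bears    20     47            50
8  Eagles    12     50            53
9  Wolves    40     21            24
group by team, sum of games_plus_3:
team
Bears      84
Eagles    153
Sharks     12
Wolves    116
Name: games_plus_3, dtype: int64
reset_index():
     team  games_plus_3
0   Bears            84
1  Eagles           153
2  Sharks            12
3  Wolves           116
take 2 rows with largest games_plus_3:
     team  games_plus_3
1  Eagles           153
3  Wolves           116

116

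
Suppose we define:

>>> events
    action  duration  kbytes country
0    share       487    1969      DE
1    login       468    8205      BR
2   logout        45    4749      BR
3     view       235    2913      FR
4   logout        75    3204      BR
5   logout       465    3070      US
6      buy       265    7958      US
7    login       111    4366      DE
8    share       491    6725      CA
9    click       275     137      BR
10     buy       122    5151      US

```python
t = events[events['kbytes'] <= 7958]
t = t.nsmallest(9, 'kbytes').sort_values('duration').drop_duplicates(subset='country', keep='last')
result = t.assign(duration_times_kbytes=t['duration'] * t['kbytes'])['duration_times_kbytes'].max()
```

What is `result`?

3301975

filter rows where kbytes <= 7958:
    action  duration  kbytes country
0    share       487    1969      DE
2   logout        45    4749      BR
3     view       235    2913      FR
4   logout        75    3204      BR
5   logout       465    3070      US
6      buy       265    7958      US
7    login       111    4366      DE
8    share       491    6725      CA
9    click       275     137      BR
10     buy       122    5151      US
take 9 rows with smallest kbytes:
    action  duration  kbytes country
9    click       275     137      BR
0    share       487    1969      DE
3     view       235    2913      FR
5   logout       465    3070      US
4   logout        75    3204      BR
7    login       111    4366      DE
2   logout        45    4749      BR
10     buy       122    5151      US
8    share       491    6725      CA
sort by duration:
    action  duration  kbytes country
2   logout        45    4749      BR
4   logout        75    3204      BR
7    login       111    4366      DE
10     buy       122    5151      US
3     view       235    2913      FR
9    click       275     137      BR
5   logout       465    3070      US
0    share       487    1969      DE
8    share       491    6725      CA
drop duplicate country (keep=last):
   action  duration  kbytes country
3    view       235    2913      FR
9   click       275     137      BR
5  logout       465    3070      US
0   share       487    1969      DE
8   share       491    6725      CA
add column duration_times_kbytes = t['duration'] * t['kbytes']:
   action  duration  kbytes country  duration_times_kbytes
3    view       235    2913      FR                 684555
9   click       275     137      BR                  37675
5  logout       465    3070      US                1427550
0   share       487    1969      DE                 958903
8   share       491    6725      CA                3301975
Reading off the max of column 'duration_times_kbytes', we get 3301975.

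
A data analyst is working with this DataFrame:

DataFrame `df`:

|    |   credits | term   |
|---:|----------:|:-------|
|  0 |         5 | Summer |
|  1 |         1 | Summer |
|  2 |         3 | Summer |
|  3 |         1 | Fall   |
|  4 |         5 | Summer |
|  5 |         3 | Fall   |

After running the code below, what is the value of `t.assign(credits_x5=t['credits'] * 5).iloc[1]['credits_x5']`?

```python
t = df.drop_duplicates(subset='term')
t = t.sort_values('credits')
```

25

drop duplicate term (keep=first):
   credits    term
0        5  Summer
3        1    Fall
sort by credits:
   credits    term
3        1    Fall
0        5  Summer
add column credits_x5 = t['credits'] * 5:
   credits    term  credits_x5
3        1    Fall           5
0        5  Summer          25
Taking the value at position 1, column 'credits_x5' gives 25.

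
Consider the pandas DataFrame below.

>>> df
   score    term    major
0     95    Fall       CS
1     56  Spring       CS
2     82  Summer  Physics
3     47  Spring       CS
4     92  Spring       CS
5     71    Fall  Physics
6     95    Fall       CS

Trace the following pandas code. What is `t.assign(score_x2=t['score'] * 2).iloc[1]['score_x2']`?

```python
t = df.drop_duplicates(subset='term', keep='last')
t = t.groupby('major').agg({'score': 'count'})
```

drop duplicate term (keep=last):
   score    term    major
2     82  Summer  Physics
4     92  Spring       CS
6     95    Fall       CS
group by major, count of score:
         score
major         
CS           2
Physics      1
add column score_x2 = t['score'] * 2:
         score  score_x2
major                   
CS           2         4
Physics      1         2
Finally, value at position 1, column 'score_x2' = 2.

2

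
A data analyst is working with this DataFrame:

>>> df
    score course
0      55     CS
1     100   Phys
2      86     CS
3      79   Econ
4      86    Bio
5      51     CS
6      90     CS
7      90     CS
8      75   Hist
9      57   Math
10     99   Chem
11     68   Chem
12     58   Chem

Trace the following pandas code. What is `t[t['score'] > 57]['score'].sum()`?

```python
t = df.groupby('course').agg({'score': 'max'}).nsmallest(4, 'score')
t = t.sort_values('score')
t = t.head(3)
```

group by course, max of score:
        score
course       
Bio        86
CS         90
Chem       99
Econ       79
Hist       75
Math       57
Phys      100
take 4 rows with smallest score:
        score
course       
Math       57
Hist       75
Econ       79
Bio        86
sort by score:
        score
course       
Math       57
Hist       75
Econ       79
Bio        86
take first 3 rows:
        score
course       
Math       57
Hist       75
Econ       79
filter rows where score > 57:
        score
course       
Hist       75
Econ       79
sum of column 'score' → 154

154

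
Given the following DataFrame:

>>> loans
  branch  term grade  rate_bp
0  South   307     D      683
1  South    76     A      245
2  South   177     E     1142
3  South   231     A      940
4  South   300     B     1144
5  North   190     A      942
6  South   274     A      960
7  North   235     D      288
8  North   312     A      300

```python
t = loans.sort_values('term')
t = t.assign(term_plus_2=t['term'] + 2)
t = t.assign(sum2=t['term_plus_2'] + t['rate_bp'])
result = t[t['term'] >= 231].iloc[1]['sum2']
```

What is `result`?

525

sort by term:
  branch  term grade  rate_bp
1  South    76     A      245
2  South   177     E     1142
5  North   190     A      942
3  South   231     A      940
7  North   235     D      288
6  South   274     A      960
4  South   300     B     1144
0  South   307     D      683
8  North   312     A      300
add column term_plus_2 = t['term'] + 2:
  branch  term grade  rate_bp  term_plus_2
1  South    76     A      245           78
2  South   177     E     1142          179
5  North   190     A      942          192
3  South   231     A      940          233
7  North   235     D      288          237
6  South   274     A      960          276
4  South   300     B     1144          302
0  South   307     D      683          309
8  North   312     A      300          314
add column sum2 = t['term_plus_2'] + t['rate_bp']:
  branch  term grade  rate_bp  term_plus_2  sum2
1  South    76     A      245           78   323
2  South   177     E     1142          179  1321
5  North   190     A      942          192  1134
3  South   231     A      940          233  1173
7  North   235     D      288          237   525
6  South   274     A      960          276  1236
4  South   300     B     1144          302  1446
0  South   307     D      683          309   992
8  North   312     A      300          314   614
filter rows where term >= 231:
  branch  term grade  rate_bp  term_plus_2  sum2
3  South   231     A      940          233  1173
7  North   235     D      288          237   525
6  South   274     A      960          276  1236
4  South   300     B     1144          302  1446
0  South   307     D      683          309   992
8  North   312     A      300          314   614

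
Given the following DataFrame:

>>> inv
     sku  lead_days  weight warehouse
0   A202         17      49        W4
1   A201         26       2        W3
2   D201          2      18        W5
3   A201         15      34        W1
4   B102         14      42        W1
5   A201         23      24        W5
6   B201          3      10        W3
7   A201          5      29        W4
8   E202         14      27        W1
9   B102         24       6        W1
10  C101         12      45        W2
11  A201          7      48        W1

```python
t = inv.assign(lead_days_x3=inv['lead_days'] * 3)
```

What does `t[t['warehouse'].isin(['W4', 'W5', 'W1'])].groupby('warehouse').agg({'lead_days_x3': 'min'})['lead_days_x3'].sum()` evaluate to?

42

add column lead_days_x3 = inv['lead_days'] * 3:
     sku  lead_days  weight warehouse  lead_days_x3
0   A202         17      49        W4            51
1   A201         26       2        W3            78
2   D201          2      18        W5             6
3   A201         15      34        W1            45
4   B102         14      42        W1            42
5   A201         23      24        W5            69
6   B201          3      10        W3             9
7   A201          5      29        W4            15
8   E202         14      27        W1            42
9   B102         24       6        W1            72
10  C101         12      45        W2            36
11  A201          7      48        W1            21
filter rows where warehouse in ['W4', 'W5', 'W1']:
     sku  lead_days  weight warehouse  lead_days_x3
0   A202         17      49        W4            51
2   D201          2      18        W5             6
3   A201         15      34        W1            45
4   B102         14      42        W1            42
5   A201         23      24        W5            69
7   A201          5      29        W4            15
8   E202         14      27        W1            42
9   B102         24       6        W1            72
11  A201          7      48        W1            21
group by warehouse, min of lead_days_x3:
           lead_days_x3
warehouse              
W1                   21
W4                   15
W5                    6
So sum() = 42.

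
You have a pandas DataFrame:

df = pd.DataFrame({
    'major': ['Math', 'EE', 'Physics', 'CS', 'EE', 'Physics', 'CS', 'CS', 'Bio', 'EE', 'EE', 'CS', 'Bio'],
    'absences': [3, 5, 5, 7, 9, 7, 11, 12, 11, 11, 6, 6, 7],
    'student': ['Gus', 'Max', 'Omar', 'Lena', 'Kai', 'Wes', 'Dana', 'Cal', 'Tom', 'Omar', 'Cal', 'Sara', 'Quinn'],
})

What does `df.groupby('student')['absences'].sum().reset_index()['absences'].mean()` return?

9.09090909091

group by student, sum of absences:
student
Cal      18
Dana     11
Gus       3
Kai       9
Lena      7
Max       5
Omar     16
Quinn     7
Sara      6
Tom      11
Wes       7
Name: absences, dtype: int64
reset_index():
   student  absences
0      Cal        18
1     Dana        11
2      Gus         3
3      Kai         9
4     Lena         7
5      Max         5
6     Omar        16
7    Quinn         7
8     Sara         6
9      Tom        11
10     Wes         7
Finally, mean of column 'absences' = 9.09090909091.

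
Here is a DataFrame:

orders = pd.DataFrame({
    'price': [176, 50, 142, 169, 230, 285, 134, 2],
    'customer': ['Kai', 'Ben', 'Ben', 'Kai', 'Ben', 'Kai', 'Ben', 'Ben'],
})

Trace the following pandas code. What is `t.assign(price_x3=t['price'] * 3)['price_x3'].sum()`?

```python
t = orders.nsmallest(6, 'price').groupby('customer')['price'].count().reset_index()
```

take 6 rows with smallest price:
   price customer
7      2      Ben
1     50      Ben
6    134      Ben
2    142      Ben
3    169      Kai
0    176      Kai
group by customer, count of price:
customer
Ben    4
Kai    2
Name: price, dtype: int64
reset_index():
  customer  price
0      Ben      4
1      Kai      2
add column price_x3 = t['price'] * 3:
  customer  price  price_x3
0      Ben      4        12
1      Kai      2         6
Finally, sum of column 'price_x3' = 18.

18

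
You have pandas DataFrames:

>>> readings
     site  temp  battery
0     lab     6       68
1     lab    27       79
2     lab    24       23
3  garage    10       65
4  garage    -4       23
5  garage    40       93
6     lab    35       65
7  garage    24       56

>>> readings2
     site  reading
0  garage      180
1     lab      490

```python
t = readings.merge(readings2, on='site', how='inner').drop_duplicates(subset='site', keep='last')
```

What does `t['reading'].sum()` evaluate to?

670

merge on 'site' (how='inner') → 8 rows:
     site  temp  battery  reading
0     lab     6       68      490
1     lab    27       79      490
2     lab    24       23      490
3  garage    10       65      180
4  garage    -4       23      180
5  garage    40       93      180
6     lab    35       65      490
7  garage    24       56      180
drop duplicate site (keep=last):
     site  temp  battery  reading
6     lab    35       65      490
7  garage    24       56      180
Then the sum of column 'reading': 670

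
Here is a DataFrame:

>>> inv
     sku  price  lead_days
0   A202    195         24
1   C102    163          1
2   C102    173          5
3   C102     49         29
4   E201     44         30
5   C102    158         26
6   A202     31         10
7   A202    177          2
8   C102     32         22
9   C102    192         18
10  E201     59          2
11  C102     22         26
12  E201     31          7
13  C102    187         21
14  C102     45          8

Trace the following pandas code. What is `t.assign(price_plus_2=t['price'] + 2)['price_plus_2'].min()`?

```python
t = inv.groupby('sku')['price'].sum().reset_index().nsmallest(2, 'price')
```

group by sku, sum of price:
sku
A202     403
C102    1021
E201     134
Name: price, dtype: int64
reset_index():
    sku  price
0  A202    403
1  C102   1021
2  E201    134
take 2 rows with smallest price:
    sku  price
2  E201    134
0  A202    403
add column price_plus_2 = t['price'] + 2:
    sku  price  price_plus_2
2  E201    134           136
0  A202    403           405
So min() = 136.

136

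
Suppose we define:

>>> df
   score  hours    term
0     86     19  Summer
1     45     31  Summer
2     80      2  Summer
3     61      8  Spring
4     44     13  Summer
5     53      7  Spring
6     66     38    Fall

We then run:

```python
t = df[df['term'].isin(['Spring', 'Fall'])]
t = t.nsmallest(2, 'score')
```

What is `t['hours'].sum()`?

filter rows where term in ['Spring', 'Fall']:
   score  hours    term
3     61      8  Spring
5     53      7  Spring
6     66     38    Fall
take 2 rows with smallest score:
   score  hours    term
5     53      7  Spring
3     61      8  Spring
Taking the sum of column 'hours' gives 15.

15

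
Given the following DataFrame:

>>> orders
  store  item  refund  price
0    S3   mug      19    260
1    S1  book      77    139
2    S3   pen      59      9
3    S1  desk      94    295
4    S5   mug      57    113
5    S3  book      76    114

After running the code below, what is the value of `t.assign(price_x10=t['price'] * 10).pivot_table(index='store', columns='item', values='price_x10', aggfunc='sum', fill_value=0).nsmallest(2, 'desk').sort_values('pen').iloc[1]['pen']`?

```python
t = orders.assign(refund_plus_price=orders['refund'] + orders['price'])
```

90

add column refund_plus_price = orders['refund'] + orders['price']:
  store  item  refund  price  refund_plus_price
0    S3   mug      19    260                279
1    S1  book      77    139                216
2    S3   pen      59      9                 68
3    S1  desk      94    295                389
4    S5   mug      57    113                170
5    S3  book      76    114                190
add column price_x10 = t['price'] * 10:
  store  item  refund  price  refund_plus_price  price_x10
0    S3   mug      19    260                279       2600
1    S1  book      77    139                216       1390
2    S3   pen      59      9                 68         90
3    S1  desk      94    295                389       2950
4    S5   mug      57    113                170       1130
5    S3  book      76    114                190       1140
pivot: rows=store, cols=item, sum(price_x10):
item   book  desk   mug  pen
store                       
S1     1390  2950     0    0
S3     1140     0  2600   90
S5        0     0  1130    0
take 2 rows with smallest desk:
item   book  desk   mug  pen
store                       
S3     1140     0  2600   90
S5        0     0  1130    0
sort by pen:
item   book  desk   mug  pen
store                       
S5        0     0  1130    0
S3     1140     0  2600   90
So iloc[1]['pen'] = 90.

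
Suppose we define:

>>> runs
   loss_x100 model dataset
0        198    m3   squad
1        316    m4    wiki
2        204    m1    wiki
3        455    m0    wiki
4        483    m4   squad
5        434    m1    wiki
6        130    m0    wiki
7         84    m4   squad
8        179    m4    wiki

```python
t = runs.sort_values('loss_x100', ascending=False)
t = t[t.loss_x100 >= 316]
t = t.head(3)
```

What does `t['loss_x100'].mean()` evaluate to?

457.333333333

sort by loss_x100 descending:
   loss_x100 model dataset
4        483    m4   squad
3        455    m0    wiki
5        434    m1    wiki
1        316    m4    wiki
2        204    m1    wiki
0        198    m3   squad
8        179    m4    wiki
6        130    m0    wiki
7         84    m4   squad
filter rows where loss_x100 >= 316:
   loss_x100 model dataset
4        483    m4   squad
3        455    m0    wiki
5        434    m1    wiki
1        316    m4    wiki
take first 3 rows:
   loss_x100 model dataset
4        483    m4   squad
3        455    m0    wiki
5        434    m1    wiki
So mean() = 457.333333333.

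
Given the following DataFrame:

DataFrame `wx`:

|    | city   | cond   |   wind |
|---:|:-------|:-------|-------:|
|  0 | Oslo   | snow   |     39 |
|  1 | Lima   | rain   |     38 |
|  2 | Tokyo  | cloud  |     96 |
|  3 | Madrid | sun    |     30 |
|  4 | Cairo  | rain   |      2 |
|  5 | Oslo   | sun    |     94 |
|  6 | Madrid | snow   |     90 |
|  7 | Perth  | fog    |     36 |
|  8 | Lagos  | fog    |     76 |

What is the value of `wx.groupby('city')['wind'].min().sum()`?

group by city, min of wind:
city
Cairo      2
Lagos     76
Lima      38
Madrid    30
Oslo      39
Perth     36
Tokyo     96
Name: wind, dtype: int64
Taking the sum of the resulting series gives 317.

317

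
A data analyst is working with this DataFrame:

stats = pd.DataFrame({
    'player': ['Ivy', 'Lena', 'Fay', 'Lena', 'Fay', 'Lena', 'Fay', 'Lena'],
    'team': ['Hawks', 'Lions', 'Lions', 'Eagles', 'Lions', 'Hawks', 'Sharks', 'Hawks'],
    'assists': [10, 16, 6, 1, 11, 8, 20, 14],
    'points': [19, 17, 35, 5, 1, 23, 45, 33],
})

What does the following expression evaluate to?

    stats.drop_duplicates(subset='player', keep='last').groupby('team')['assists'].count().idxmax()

drop duplicate player (keep=last):
  player    team  assists  points
0    Ivy   Hawks       10      19
6    Fay  Sharks       20      45
7   Lena   Hawks       14      33
group by team, count of assists:
team
Hawks     2
Sharks    1
Name: assists, dtype: int64
So idxmax() = Hawks.

Hawks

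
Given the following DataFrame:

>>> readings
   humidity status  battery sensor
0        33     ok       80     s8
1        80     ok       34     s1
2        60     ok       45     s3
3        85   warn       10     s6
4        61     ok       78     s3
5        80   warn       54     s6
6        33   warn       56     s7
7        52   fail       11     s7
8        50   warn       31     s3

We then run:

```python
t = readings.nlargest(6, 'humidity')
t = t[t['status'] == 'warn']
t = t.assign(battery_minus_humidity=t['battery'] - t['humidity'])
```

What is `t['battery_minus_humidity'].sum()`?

take 6 rows with largest humidity:
   humidity status  battery sensor
3        85   warn       10     s6
1        80     ok       34     s1
5        80   warn       54     s6
4        61     ok       78     s3
2        60     ok       45     s3
7        52   fail       11     s7
filter rows where status == 'warn':
   humidity status  battery sensor
3        85   warn       10     s6
5        80   warn       54     s6
add column battery_minus_humidity = t['battery'] - t['humidity']:
   humidity status  battery sensor  battery_minus_humidity
3        85   warn       10     s6                     -75
5        80   warn       54     s6                     -26
sum of column 'battery_minus_humidity' → -101

-101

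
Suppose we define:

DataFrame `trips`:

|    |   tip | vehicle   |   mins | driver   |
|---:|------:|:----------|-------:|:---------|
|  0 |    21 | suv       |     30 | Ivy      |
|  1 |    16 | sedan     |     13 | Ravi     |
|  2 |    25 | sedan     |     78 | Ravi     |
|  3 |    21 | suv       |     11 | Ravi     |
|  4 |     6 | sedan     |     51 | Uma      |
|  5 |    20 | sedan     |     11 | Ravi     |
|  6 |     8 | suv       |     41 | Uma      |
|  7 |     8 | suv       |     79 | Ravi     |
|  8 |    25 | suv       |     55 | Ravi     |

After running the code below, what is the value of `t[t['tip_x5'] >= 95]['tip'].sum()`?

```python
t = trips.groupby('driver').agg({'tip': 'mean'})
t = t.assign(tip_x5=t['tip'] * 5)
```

group by driver, mean of tip:
              tip
driver           
Ivy     21.000000
Ravi    19.166667
Uma      7.000000
add column tip_x5 = t['tip'] * 5:
              tip      tip_x5
driver                       
Ivy     21.000000  105.000000
Ravi    19.166667   95.833333
Uma      7.000000   35.000000
filter rows where tip_x5 >= 95:
              tip      tip_x5
driver                       
Ivy     21.000000  105.000000
Ravi    19.166667   95.833333
Reading off the sum of column 'tip', we get 40.1666666667.

40.1666666667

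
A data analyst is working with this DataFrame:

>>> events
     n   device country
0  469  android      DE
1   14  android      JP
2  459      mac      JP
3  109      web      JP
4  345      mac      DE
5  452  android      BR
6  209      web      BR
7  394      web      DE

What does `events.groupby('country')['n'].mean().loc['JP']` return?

194.0

group by country, mean of n:
country
BR    330.500000
DE    402.666667
JP    194.000000
Name: n, dtype: float64
So loc['JP'] = 194.0.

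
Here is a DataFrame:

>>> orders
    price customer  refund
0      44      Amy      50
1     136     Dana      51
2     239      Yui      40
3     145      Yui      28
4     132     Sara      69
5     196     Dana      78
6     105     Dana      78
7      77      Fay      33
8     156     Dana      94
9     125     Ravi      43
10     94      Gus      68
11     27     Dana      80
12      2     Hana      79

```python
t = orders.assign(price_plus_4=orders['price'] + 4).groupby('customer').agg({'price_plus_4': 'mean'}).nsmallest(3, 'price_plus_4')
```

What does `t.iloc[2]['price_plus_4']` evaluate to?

add column price_plus_4 = orders['price'] + 4:
    price customer  refund  price_plus_4
0      44      Amy      50            48
1     136     Dana      51           140
2     239      Yui      40           243
3     145      Yui      28           149
4     132     Sara      69           136
5     196     Dana      78           200
6     105     Dana      78           109
7      77      Fay      33            81
8     156     Dana      94           160
9     125     Ravi      43           129
10     94      Gus      68            98
11     27     Dana      80            31
12      2     Hana      79             6
group by customer, mean of price_plus_4:
          price_plus_4
customer              
Amy               48.0
Dana             128.0
Fay               81.0
Gus               98.0
Hana               6.0
Ravi             129.0
Sara             136.0
Yui              196.0
take 3 rows with smallest price_plus_4:
          price_plus_4
customer              
Hana               6.0
Amy               48.0
Fay               81.0

81.0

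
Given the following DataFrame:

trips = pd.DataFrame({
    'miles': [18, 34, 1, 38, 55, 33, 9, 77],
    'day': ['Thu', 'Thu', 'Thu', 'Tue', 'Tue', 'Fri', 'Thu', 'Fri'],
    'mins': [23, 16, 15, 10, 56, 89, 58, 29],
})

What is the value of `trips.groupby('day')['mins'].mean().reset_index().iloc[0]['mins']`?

59.0

group by day, mean of mins:
day
Fri    59.0
Thu    28.0
Tue    33.0
Name: mins, dtype: float64
reset_index():
   day  mins
0  Fri  59.0
1  Thu  28.0
2  Tue  33.0
So iloc[0]['mins'] = 59.0.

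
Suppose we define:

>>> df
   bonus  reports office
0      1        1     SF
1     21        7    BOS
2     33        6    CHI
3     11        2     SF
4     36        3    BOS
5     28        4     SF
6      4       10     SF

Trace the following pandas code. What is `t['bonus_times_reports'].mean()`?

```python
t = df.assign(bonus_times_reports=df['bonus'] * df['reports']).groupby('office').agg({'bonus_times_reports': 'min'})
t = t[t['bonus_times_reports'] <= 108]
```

add column bonus_times_reports = df['bonus'] * df['reports']:
   bonus  reports office  bonus_times_reports
0      1        1     SF                    1
1     21        7    BOS                  147
2     33        6    CHI                  198
3     11        2     SF                   22
4     36        3    BOS                  108
5     28        4     SF                  112
6      4       10     SF                   40
group by office, min of bonus_times_reports:
        bonus_times_reports
office                     
BOS                     108
CHI                     198
SF                        1
filter rows where bonus_times_reports <= 108:
        bonus_times_reports
office                     
BOS                     108
SF                        1

54.5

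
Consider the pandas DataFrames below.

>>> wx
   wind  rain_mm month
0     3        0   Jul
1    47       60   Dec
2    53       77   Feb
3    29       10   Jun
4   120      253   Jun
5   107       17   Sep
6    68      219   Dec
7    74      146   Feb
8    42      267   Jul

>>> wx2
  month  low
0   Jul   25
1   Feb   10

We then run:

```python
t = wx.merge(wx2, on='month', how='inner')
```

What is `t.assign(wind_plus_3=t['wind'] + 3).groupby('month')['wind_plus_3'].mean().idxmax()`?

merge on 'month' (how='inner') → 4 rows:
   wind  rain_mm month  low
0     3        0   Jul   25
1    53       77   Feb   10
2    74      146   Feb   10
3    42      267   Jul   25
add column wind_plus_3 = t['wind'] + 3:
   wind  rain_mm month  low  wind_plus_3
0     3        0   Jul   25            6
1    53       77   Feb   10           56
2    74      146   Feb   10           77
3    42      267   Jul   25           45
group by month, mean of wind_plus_3:
month
Feb    66.5
Jul    25.5
Name: wind_plus_3, dtype: float64

Feb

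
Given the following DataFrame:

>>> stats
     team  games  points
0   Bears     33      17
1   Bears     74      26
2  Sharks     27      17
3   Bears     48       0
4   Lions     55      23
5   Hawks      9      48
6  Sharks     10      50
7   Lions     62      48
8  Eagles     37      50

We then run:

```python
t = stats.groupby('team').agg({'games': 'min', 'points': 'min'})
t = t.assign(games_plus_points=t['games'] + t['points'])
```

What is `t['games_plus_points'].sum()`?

282

group by team: min(games), min(points):
        games  points
team                 
Bears      33       0
Eagles     37      50
Hawks       9      48
Lions      55      23
Sharks     10      17
add column games_plus_points = t['games'] + t['points']:
        games  points  games_plus_points
team                                    
Bears      33       0                 33
Eagles     37      50                 87
Hawks       9      48                 57
Lions      55      23                 78
Sharks     10      17                 27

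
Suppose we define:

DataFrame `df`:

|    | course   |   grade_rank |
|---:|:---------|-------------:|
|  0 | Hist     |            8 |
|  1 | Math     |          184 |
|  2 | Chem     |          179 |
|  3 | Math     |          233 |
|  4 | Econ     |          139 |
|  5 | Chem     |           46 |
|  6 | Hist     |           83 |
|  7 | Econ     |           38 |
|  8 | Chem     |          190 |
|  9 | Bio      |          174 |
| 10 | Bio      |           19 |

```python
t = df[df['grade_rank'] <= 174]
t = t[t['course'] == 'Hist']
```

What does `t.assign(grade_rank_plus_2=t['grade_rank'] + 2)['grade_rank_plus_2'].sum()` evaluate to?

filter rows where grade_rank <= 174:
   course  grade_rank
0    Hist           8
4    Econ         139
5    Chem          46
6    Hist          83
7    Econ          38
9     Bio         174
10    Bio          19
filter rows where course == 'Hist':
  course  grade_rank
0   Hist           8
6   Hist          83
add column grade_rank_plus_2 = t['grade_rank'] + 2:
  course  grade_rank  grade_rank_plus_2
0   Hist           8                 10
6   Hist          83                 85

95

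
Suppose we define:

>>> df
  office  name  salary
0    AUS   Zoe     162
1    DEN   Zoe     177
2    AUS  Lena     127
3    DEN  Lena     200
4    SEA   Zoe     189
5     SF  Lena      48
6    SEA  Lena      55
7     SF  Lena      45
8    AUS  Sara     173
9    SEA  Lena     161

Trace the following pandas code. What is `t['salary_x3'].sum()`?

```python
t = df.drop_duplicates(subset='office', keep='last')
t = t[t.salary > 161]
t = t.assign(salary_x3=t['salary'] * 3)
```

drop duplicate office (keep=last):
  office  name  salary
3    DEN  Lena     200
7     SF  Lena      45
8    AUS  Sara     173
9    SEA  Lena     161
filter rows where salary > 161:
  office  name  salary
3    DEN  Lena     200
8    AUS  Sara     173
add column salary_x3 = t['salary'] * 3:
  office  name  salary  salary_x3
3    DEN  Lena     200        600
8    AUS  Sara     173        519
So sum() = 1119.

1119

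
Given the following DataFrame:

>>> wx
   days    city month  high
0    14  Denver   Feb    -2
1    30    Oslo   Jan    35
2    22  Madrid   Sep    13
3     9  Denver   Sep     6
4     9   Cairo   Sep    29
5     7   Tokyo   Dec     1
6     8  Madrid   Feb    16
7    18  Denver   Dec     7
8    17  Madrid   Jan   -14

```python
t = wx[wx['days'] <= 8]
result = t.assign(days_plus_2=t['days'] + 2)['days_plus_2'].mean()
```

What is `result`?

9.5

filter rows where days <= 8:
   days    city month  high
5     7   Tokyo   Dec     1
6     8  Madrid   Feb    16
add column days_plus_2 = t['days'] + 2:
   days    city month  high  days_plus_2
5     7   Tokyo   Dec     1            9
6     8  Madrid   Feb    16           10
Reading off the mean of column 'days_plus_2', we get 9.5.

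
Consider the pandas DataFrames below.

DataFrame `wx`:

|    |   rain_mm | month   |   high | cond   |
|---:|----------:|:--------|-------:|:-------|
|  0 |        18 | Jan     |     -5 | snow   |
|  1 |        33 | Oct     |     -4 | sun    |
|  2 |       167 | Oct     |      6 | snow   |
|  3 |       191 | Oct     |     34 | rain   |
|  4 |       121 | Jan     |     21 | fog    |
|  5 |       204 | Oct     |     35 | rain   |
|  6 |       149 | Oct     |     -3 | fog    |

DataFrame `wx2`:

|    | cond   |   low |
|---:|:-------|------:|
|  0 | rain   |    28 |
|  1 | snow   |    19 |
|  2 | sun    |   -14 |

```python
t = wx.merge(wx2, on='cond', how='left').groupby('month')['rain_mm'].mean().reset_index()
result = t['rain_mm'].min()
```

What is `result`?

69.5

merge on 'cond' (how='left') → 7 rows:
   rain_mm month  high  cond   low
0       18   Jan    -5  snow  19.0
1       33   Oct    -4   sun -14.0
2      167   Oct     6  snow  19.0
3      191   Oct    34  rain  28.0
4      121   Jan    21   fog   NaN
5      204   Oct    35  rain  28.0
6      149   Oct    -3   fog   NaN
group by month, mean of rain_mm:
month
Jan     69.5
Oct    148.8
Name: rain_mm, dtype: float64
reset_index():
  month  rain_mm
0   Jan     69.5
1   Oct    148.8
Reading off the min of column 'rain_mm', we get 69.5.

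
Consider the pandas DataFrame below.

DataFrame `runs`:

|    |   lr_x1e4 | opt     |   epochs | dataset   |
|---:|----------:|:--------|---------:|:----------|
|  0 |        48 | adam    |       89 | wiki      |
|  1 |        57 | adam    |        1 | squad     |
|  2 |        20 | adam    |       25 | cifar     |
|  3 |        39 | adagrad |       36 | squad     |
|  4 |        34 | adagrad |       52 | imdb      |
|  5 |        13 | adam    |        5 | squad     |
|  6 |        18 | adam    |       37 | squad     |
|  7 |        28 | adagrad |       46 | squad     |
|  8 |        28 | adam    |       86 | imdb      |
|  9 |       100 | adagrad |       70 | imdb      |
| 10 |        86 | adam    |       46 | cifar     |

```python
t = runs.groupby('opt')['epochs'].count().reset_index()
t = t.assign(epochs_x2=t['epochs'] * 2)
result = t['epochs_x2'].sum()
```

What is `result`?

22

group by opt, count of epochs:
opt
adagrad    4
adam       7
Name: epochs, dtype: int64
reset_index():
       opt  epochs
0  adagrad       4
1     adam       7
add column epochs_x2 = t['epochs'] * 2:
       opt  epochs  epochs_x2
0  adagrad       4          8
1     adam       7         14
The sum of column 'epochs_x2' is 22.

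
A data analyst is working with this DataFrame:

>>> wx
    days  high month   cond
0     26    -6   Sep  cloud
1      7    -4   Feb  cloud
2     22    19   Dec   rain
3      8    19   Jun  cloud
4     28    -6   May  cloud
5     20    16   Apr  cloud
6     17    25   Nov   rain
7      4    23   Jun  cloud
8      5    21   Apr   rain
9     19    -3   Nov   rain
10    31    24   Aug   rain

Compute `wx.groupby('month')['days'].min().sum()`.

140

group by month, min of days:
month
Apr     5
Aug    31
Dec    22
Feb     7
Jun     4
May    28
Nov    17
Sep    26
Name: days, dtype: int64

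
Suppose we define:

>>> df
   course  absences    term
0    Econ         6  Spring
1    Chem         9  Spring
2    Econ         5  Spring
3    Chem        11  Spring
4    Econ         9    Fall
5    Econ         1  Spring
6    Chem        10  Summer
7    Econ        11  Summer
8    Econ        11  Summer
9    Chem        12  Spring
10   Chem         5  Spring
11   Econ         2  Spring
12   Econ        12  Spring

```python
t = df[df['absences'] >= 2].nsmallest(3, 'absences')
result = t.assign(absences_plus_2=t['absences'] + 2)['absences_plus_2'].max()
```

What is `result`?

filter rows where absences >= 2:
   course  absences    term
0    Econ         6  Spring
1    Chem         9  Spring
2    Econ         5  Spring
3    Chem        11  Spring
4    Econ         9    Fall
6    Chem        10  Summer
7    Econ        11  Summer
8    Econ        11  Summer
9    Chem        12  Spring
10   Chem         5  Spring
11   Econ         2  Spring
12   Econ        12  Spring
take 3 rows with smallest absences:
   course  absences    term
11   Econ         2  Spring
2    Econ         5  Spring
10   Chem         5  Spring
add column absences_plus_2 = t['absences'] + 2:
   course  absences    term  absences_plus_2
11   Econ         2  Spring                4
2    Econ         5  Spring                7
10   Chem         5  Spring                7

7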